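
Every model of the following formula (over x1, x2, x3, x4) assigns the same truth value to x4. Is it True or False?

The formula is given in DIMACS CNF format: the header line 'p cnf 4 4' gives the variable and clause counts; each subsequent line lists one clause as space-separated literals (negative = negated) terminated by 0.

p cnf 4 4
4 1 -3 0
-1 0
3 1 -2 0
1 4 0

True

Suppose x4 = False.
(¬x1) alone gives x1 = False.
Now (x1) is unsatisfied and unit — conflict.
So every satisfying assignment has x4 = True.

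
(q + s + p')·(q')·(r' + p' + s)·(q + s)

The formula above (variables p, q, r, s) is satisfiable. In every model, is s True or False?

True

Suppose s = 0.
(q') alone gives q = 0.
Now (q) is unsatisfied and unit — conflict.
So every satisfying assignment has s = True.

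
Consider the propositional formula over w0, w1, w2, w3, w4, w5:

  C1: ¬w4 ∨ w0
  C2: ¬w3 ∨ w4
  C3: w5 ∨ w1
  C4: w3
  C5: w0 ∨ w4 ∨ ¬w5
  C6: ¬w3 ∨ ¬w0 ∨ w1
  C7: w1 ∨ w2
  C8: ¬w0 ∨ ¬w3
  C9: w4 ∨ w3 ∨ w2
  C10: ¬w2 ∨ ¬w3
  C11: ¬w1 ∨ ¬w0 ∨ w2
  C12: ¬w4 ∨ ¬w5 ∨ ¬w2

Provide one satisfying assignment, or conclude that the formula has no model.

UNSATISFIABLE

(w3) alone gives w3 = True.
(w4) alone gives w4 = True.
(w0) alone gives w0 = True.
That conflicts with the unit clause (¬w0).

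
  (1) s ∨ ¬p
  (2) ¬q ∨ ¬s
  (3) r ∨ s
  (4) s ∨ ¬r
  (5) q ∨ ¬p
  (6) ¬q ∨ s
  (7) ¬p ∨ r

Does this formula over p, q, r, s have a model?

Yes, satisfiable

Case s = True:
From the singleton clause (¬q), q = False.
From the singleton clause (¬p), p = False.
All clauses hold; r can take either value.
A satisfying assignment: p ↦ False; q ↦ False; r ↦ True; s ↦ True.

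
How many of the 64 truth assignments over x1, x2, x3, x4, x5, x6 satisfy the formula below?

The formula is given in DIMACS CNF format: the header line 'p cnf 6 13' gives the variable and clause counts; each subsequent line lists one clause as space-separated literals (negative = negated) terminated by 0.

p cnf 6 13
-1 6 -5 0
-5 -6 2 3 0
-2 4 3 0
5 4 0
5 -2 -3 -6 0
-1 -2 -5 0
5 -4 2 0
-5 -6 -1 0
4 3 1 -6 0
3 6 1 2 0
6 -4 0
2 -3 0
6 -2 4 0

There are 2^6 = 64 truth assignments over (x1, x2, x3, x4, x5, x6).
Split on x2. With x2 = True, the clauses containing x2 are satisfied and ¬x2 drops from the rest; 5 of the 2^5 = 32 assignments to the other variables satisfy what remains.
With x2 = False, by the same count on the reduced clause set, 0 assignments work.
(One model: x1=F, x2=T, x3=F, x4=T, x5=F, x6=T.)
Total: 5 + 0 = 5.

5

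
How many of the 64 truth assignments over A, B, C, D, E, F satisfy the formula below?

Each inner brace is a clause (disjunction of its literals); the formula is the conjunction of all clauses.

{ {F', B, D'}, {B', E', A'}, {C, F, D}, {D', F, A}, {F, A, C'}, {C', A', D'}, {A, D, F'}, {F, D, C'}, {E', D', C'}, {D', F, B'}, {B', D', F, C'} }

12

There are 2^6 = 64 truth assignments over (A, B, C, D, E, F).
Split on B. With B = 1, the clauses containing B are satisfied and B' drops from the rest; 6 of the 2^5 = 32 assignments to the other variables satisfy what remains.
With B = 0, by the same count on the reduced clause set, 6 assignments work.
(One model: A=F, B=T, C=F, D=T, E=F, F=T.)
Total: 6 + 6 = 12.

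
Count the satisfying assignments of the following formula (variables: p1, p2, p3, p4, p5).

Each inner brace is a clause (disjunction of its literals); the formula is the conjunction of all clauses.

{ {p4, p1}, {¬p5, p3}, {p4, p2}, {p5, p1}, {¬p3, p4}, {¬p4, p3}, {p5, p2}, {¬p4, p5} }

5

There are 2^5 = 32 truth assignments over (p1, p2, p3, p4, p5).
Split on p1. With p1 = True, the clauses containing p1 are satisfied and ¬p1 drops from the rest; 3 of the 2^4 = 16 assignments to the other variables satisfy what remains.
With p1 = False, by the same count on the reduced clause set, 2 assignments work.
(One model: p1=F, p2=F, p3=T, p4=T, p5=T.)
Total: 3 + 2 = 5.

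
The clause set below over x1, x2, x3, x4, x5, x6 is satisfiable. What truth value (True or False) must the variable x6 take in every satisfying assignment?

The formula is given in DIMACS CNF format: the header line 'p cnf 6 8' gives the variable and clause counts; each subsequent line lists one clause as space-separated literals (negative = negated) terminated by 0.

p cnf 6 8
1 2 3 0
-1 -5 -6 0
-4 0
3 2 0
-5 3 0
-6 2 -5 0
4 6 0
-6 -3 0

Suppose x6 = False.
(¬x4) alone gives x4 = False.
Now (x4) is unsatisfied and unit — conflict.
So every satisfying assignment has x6 = True.

True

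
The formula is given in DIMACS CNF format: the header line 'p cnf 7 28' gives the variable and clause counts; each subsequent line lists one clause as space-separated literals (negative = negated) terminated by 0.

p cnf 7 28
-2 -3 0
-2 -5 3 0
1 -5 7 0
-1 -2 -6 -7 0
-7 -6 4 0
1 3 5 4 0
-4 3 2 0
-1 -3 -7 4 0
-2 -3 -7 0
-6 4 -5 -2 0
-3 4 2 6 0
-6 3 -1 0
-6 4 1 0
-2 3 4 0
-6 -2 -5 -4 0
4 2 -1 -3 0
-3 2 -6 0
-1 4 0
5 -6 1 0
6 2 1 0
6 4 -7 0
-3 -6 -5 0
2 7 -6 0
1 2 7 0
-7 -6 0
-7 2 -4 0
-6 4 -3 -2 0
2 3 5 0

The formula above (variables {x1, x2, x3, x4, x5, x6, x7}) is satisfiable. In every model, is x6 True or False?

False

Suppose x6 = True.
From the singleton clause (¬x7), x7 = False.
From the singleton clause (x2), x2 = True.
From the singleton clause (¬x3), x3 = False.
From the singleton clause (¬x5), x5 = False.
From the singleton clause (¬x1), x1 = False.
That conflicts with the unit clause (x1).
So every satisfying assignment has x6 = False.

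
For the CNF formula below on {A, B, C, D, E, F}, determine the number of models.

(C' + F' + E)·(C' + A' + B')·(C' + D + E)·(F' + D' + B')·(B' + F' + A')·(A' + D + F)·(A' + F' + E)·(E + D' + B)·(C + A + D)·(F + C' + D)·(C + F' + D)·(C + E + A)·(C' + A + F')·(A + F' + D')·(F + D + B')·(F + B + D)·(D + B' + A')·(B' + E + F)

10

There are 2^6 = 64 truth assignments over (A, B, C, D, E, F).
Split on A. With A = 1, the clauses containing A are satisfied and A' drops from the rest; 6 of the 2^5 = 32 assignments to the other variables satisfy what remains.
With A = 0, by the same count on the reduced clause set, 4 assignments work.
Total: 6 + 4 = 10.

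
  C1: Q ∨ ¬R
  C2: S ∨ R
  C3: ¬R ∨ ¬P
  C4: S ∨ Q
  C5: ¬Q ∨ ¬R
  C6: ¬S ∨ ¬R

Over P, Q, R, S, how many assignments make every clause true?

There are 2^4 = 16 truth assignments over (P, Q, R, S).
Check each against the 6 clauses (columns in the order P, Q, R, S):
  F F F F  ✗ fails (S ∨ R)
  F F F T  ✓ satisfies all
  F F T F  ✗ fails (Q ∨ ¬R)
  F F T T  ✗ fails (Q ∨ ¬R)
  F T F F  ✗ fails (S ∨ R)
  F T F T  ✓ satisfies all
  F T T F  ✗ fails (¬Q ∨ ¬R)
  F T T T  ✗ fails (¬Q ∨ ¬R)
  T F F F  ✗ fails (S ∨ R)
  T F F T  ✓ satisfies all
  T F T F  ✗ fails (Q ∨ ¬R)
  T F T T  ✗ fails (Q ∨ ¬R)
  T T F F  ✗ fails (S ∨ R)
  T T F T  ✓ satisfies all
  T T T F  ✗ fails (¬R ∨ ¬P)
  T T T T  ✗ fails (¬R ∨ ¬P)
4 of the 16 rows are models.

4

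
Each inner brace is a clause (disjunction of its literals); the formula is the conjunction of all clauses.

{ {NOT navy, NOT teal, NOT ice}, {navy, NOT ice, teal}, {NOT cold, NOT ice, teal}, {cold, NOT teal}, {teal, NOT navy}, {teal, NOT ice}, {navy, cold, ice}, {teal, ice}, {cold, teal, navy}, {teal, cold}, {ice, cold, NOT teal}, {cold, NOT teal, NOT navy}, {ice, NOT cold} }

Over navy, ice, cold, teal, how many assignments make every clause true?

1

There are 2^4 = 16 truth assignments over (navy, ice, cold, teal).
Split on navy. With navy = true, the clauses containing navy are satisfied and NOT navy drops from the rest; 0 of the 2^3 = 8 assignments to the other variables satisfy what remains.
With navy = false, by the same count on the reduced clause set, 1 assignment works.
Total: 0 + 1 = 1.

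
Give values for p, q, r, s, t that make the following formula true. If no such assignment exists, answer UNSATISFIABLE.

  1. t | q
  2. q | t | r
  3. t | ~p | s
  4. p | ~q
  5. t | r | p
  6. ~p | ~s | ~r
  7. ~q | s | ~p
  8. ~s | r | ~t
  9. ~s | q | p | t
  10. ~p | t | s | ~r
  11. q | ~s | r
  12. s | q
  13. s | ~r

Suppose t = 0.
Unit clause (q) forces q = 1.
Unit clause (p) forces p = 1.
Unit clause (s) forces s = 1.
Unit clause (~r) forces r = 0.
All clauses are satisfied.

p=1, q=1, r=0, s=1, t=0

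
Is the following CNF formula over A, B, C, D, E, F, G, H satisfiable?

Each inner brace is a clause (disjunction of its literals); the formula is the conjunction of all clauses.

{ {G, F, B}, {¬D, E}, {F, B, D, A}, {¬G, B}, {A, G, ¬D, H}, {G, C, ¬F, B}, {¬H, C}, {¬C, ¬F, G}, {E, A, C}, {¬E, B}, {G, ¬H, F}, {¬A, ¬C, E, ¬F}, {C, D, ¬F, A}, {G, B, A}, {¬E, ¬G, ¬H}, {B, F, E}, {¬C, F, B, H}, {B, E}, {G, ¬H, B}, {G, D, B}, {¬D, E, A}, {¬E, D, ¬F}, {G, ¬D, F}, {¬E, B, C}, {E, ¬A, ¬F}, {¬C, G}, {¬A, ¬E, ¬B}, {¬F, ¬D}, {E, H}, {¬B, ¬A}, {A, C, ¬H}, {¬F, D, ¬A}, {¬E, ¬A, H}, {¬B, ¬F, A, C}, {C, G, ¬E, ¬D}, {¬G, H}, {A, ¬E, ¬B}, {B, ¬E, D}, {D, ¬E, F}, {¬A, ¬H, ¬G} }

Yes

Suppose D = False.
Suppose G = True.
Unit clause (B) forces B = True.
Unit clause (¬A) forces A = False.
Unit clause (H) forces H = True.
Unit clause (C) forces C = True.
Unit clause (¬E) forces E = False.
No clause remains; F is free.
A satisfying assignment: A ↦ False, B ↦ True, C ↦ True, D ↦ False, E ↦ False, F ↦ True, G ↦ True, H ↦ True.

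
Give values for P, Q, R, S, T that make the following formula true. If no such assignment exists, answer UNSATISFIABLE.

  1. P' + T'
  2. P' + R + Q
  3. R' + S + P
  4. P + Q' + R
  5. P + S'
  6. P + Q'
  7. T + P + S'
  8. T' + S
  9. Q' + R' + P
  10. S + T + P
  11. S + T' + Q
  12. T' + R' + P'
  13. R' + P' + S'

Case P = 1:
The clause (T') is unit, so T = 0.
Case R = 1:
The clause (S') is unit, so S = 0.
Every clause is now satisfied; Q is unconstrained.

P ↦ 1; Q ↦ 1; R ↦ 1; S ↦ 0; T ↦ 0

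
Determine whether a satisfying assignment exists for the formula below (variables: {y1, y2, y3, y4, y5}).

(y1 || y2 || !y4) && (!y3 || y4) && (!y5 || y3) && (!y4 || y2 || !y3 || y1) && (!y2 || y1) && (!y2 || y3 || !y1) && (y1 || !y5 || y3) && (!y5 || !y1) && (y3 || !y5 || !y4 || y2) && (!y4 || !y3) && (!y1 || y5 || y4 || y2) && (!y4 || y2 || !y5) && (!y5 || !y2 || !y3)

Yes

Suppose y3 = false.
From the singleton clause (!y5), y5 = false.
Suppose y2 = false.
Suppose y1 = false.
From the singleton clause (!y4), y4 = false.
All clauses are satisfied.
A satisfying assignment: y1=false,  y2=false,  y3=false,  y4=false,  y5=false.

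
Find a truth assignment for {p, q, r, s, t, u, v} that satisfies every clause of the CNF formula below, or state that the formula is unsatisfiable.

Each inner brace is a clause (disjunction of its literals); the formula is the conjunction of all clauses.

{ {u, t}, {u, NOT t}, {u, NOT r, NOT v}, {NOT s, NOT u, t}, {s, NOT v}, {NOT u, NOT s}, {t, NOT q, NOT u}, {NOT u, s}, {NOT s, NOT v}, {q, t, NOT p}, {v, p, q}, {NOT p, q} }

UNSATISFIABLE

Branch on u: set u = true.
The clause (NOT s) is unit, so s = false.
But (s) is also a unit clause — contradiction.
Undo u and try u = false.
The clause (t) is unit, so t = true.
But (NOT t) is also a unit clause — contradiction.
Both values of u lead to a conflict.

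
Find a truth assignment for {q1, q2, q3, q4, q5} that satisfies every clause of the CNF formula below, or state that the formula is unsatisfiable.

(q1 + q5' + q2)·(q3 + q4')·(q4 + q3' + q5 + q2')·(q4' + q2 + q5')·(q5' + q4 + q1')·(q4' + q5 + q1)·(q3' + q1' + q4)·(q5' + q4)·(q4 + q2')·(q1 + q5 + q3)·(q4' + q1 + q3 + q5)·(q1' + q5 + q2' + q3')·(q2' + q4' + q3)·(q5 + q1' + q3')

Case q3 = 0:
From the singleton clause (q4'), q4 = 0.
From the singleton clause (q5'), q5 = 0.
From the singleton clause (q2'), q2 = 0.
From the singleton clause (q1), q1 = 1.
All clauses are satisfied.

q1: 1, q2: 0, q3: 0, q4: 0, q5: 0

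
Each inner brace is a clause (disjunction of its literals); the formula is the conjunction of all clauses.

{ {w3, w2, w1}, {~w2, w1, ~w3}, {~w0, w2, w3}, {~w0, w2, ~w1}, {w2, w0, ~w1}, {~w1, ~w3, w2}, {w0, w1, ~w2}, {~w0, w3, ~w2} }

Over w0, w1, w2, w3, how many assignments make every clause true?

5

There are 2^4 = 16 truth assignments over (w0, w1, w2, w3).
Check each against the 8 clauses (columns in the order w0, w1, w2, w3):
  F F F F  ✗ fails (w3 | w2 | w1)
  F F F T  ✓ satisfies all
  F F T F  ✗ fails (w0 | w1 | ~w2)
  F F T T  ✗ fails (~w2 | w1 | ~w3)
  F T F F  ✗ fails (w2 | w0 | ~w1)
  F T F T  ✗ fails (w2 | w0 | ~w1)
  F T T F  ✓ satisfies all
  F T T T  ✓ satisfies all
  T F F F  ✗ fails (w3 | w2 | w1)
  T F F T  ✓ satisfies all
  T F T F  ✗ fails (~w0 | w3 | ~w2)
  T F T T  ✗ fails (~w2 | w1 | ~w3)
  T T F F  ✗ fails (~w0 | w2 | w3)
  T T F T  ✗ fails (~w0 | w2 | ~w1)
  T T T F  ✗ fails (~w0 | w3 | ~w2)
  T T T T  ✓ satisfies all
5 of the 16 rows are models.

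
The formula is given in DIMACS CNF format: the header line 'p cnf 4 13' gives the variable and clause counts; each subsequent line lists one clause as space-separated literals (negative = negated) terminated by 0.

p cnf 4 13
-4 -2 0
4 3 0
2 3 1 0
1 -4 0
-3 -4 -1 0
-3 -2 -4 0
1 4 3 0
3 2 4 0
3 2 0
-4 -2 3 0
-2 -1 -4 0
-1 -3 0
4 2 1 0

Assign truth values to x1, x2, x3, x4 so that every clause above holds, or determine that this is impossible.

Case x4 = False:
Unit clause (x3) forces x3 = True.
Unit clause (¬x1) forces x1 = False.
Unit clause (x2) forces x2 = True.
Every clause now holds.

x1=False,  x2=True,  x3=True,  x4=False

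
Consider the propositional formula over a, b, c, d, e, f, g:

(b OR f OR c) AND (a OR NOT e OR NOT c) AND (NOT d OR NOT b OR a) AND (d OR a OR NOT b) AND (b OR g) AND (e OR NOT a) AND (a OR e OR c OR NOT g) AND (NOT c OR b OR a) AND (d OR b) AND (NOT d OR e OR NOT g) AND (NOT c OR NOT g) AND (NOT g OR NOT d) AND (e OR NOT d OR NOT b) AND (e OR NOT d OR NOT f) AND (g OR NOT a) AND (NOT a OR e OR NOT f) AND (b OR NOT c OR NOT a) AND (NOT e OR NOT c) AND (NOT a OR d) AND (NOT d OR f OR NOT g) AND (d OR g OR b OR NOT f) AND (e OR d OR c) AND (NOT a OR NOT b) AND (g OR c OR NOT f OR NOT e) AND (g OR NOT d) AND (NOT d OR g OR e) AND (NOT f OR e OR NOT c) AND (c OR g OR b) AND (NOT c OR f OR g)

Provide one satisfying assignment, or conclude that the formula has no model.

UNSATISFIABLE

Case b = true:
From the singleton clause (NOT a), a = false.
From the singleton clause (NOT d), d = false.
But (d) is also a unit clause — contradiction.
Backtrack on b: now try b = false.
From the singleton clause (g), g = true.
From the singleton clause (d), d = true.
But (NOT d) is also a unit clause — contradiction.
Neither b = true nor b = false works.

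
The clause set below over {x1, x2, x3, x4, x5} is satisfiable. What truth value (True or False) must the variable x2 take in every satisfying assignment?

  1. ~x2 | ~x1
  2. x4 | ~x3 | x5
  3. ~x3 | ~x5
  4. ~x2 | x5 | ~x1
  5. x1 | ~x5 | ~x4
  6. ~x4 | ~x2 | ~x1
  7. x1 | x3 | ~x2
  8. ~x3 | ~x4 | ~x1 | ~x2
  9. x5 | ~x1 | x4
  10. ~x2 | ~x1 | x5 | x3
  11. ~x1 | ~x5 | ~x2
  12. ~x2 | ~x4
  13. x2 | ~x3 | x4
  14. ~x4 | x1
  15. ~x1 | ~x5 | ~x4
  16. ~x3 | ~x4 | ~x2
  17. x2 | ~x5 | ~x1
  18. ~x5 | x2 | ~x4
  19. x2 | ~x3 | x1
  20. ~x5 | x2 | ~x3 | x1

Suppose x2 = 1.
(~x1) alone gives x1 = 0.
(x3) alone gives x3 = 1.
(~x5) alone gives x5 = 0.
(x4) alone gives x4 = 1.
But (~x4) is also a unit clause — contradiction.
So every satisfying assignment has x2 = False.

False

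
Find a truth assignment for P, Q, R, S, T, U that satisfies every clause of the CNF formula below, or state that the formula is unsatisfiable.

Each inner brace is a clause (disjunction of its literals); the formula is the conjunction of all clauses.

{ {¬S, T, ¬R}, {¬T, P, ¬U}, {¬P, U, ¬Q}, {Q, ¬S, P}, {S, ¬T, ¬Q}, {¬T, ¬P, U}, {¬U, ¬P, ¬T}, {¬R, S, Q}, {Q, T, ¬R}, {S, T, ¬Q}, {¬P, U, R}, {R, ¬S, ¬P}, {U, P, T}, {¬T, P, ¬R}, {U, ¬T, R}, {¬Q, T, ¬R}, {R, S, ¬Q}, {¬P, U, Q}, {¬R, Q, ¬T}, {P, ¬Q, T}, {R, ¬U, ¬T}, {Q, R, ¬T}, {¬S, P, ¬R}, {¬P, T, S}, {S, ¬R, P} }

P=False, Q=False, R=False, S=False, T=False, U=True

Branch on S: set S = False.
Branch on T: set T = False.
From the singleton clause (¬Q), Q = False.
From the singleton clause (¬R), R = False.
From the singleton clause (¬P), P = False.
From the singleton clause (U), U = True.
All clauses are satisfied.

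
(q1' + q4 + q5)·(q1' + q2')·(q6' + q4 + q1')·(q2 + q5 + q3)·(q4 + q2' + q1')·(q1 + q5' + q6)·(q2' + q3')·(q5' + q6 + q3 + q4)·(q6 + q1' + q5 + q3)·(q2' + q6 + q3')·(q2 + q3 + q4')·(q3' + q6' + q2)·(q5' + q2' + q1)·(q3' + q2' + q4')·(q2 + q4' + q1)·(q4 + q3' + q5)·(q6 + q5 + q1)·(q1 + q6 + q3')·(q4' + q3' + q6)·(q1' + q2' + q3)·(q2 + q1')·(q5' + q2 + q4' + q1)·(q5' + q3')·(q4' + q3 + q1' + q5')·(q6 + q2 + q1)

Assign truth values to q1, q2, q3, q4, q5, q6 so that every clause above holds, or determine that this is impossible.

q1: 0; q2: 1; q3: 0; q4: 1; q5: 0; q6: 1

Suppose q1 = 0.
Suppose q5 = 0.
Unit clause (q6) forces q6 = 1.
Suppose q2 = 1.
Unit clause (q3') forces q3 = 0.
Every clause is now satisfied; q4 is unconstrained.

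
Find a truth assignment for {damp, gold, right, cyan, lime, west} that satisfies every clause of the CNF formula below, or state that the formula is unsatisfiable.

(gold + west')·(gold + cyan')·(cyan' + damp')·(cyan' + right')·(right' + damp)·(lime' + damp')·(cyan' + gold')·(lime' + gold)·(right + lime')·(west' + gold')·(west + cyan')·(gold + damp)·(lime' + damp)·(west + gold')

Branch on gold: set gold = 0.
Unit clause (west') forces west = 0.
Unit clause (cyan') forces cyan = 0.
Unit clause (lime') forces lime = 0.
Unit clause (damp) forces damp = 1.
Every clause is now satisfied; right is unconstrained.

damp ↦ 1,  gold ↦ 0,  right ↦ 0,  cyan ↦ 0,  lime ↦ 0,  west ↦ 0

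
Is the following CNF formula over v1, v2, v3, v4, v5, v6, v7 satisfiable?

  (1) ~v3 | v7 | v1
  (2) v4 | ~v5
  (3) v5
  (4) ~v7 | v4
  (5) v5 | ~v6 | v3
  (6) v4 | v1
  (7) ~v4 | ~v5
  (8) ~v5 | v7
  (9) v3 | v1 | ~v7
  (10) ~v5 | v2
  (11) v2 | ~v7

From the singleton clause (v5), v5 = 1.
From the singleton clause (v4), v4 = 1.
Now (~v4) is unsatisfied and unit — conflict.
No assignment satisfies every clause.

No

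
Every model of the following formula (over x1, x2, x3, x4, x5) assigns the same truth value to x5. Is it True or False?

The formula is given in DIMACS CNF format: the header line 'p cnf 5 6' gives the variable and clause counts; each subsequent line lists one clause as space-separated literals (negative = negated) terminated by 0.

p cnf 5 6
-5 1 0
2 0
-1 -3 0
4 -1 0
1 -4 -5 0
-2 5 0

True

Suppose x5 = False.
From the singleton clause (x2), x2 = True.
But (¬x2) is also a unit clause — contradiction.
So every satisfying assignment has x5 = True.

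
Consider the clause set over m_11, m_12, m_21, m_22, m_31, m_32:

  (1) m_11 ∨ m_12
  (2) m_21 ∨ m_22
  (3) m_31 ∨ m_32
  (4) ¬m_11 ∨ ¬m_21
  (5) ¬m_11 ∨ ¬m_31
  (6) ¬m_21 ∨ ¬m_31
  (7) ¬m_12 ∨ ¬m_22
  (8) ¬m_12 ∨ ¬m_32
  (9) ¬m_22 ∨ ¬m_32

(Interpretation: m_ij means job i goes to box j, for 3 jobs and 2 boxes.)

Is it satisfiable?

Branch on m_11: set m_11 = True.
The clause (¬m_21) is unit, so m_21 = False.
The clause (m_22) is unit, so m_22 = True.
The clause (¬m_31) is unit, so m_31 = False.
The clause (m_32) is unit, so m_32 = True.
Now (¬m_32) is unsatisfied and unit — conflict.
So m_11 must be the other value — set m_11 = False.
The clause (m_12) is unit, so m_12 = True.
The clause (¬m_22) is unit, so m_22 = False.
The clause (m_21) is unit, so m_21 = True.
The clause (¬m_31) is unit, so m_31 = False.
The clause (m_32) is unit, so m_32 = True.
Now (¬m_32) is unsatisfied and unit — conflict.
Either choice for m_11 ends in contradiction.
No assignment satisfies every clause.

No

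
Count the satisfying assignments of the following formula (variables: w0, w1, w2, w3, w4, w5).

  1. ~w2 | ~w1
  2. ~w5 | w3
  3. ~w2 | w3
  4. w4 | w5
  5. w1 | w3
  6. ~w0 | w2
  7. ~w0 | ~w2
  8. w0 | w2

3

There are 2^6 = 64 truth assignments over (w0, w1, w2, w3, w4, w5).
Split on w5. With w5 = 1, the clauses containing w5 are satisfied and ~w5 drops from the rest; 2 of the 2^5 = 32 assignments to the other variables satisfy what remains.
With w5 = 0, by the same count on the reduced clause set, 1 assignment works.
(One model: w0=F, w1=F, w2=T, w3=T, w4=F, w5=T.)
Total: 2 + 1 = 3.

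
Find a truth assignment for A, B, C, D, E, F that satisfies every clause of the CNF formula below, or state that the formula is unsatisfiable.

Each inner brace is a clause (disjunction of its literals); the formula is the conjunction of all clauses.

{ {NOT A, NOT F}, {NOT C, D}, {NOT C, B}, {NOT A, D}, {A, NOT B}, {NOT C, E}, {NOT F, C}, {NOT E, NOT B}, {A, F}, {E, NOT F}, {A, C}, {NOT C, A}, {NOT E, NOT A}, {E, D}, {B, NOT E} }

Try A = true.
From the singleton clause (NOT F), F = false.
From the singleton clause (D), D = true.
From the singleton clause (NOT E), E = false.
From the singleton clause (NOT C), C = false.
Every clause is now satisfied; B is unconstrained.

A=true; B=true; C=false; D=true; E=false; F=false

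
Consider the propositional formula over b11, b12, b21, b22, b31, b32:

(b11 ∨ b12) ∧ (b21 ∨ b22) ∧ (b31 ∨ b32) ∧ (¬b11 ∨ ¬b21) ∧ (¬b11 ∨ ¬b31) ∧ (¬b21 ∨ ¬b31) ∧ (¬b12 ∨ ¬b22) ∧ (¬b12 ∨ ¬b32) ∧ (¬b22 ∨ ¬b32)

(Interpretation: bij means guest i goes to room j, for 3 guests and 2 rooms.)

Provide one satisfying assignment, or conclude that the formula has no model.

UNSATISFIABLE

Try b11 = True.
The clause (¬b21) is unit, so b21 = False.
The clause (b22) is unit, so b22 = True.
The clause (¬b31) is unit, so b31 = False.
The clause (b32) is unit, so b32 = True.
Now (¬b32) is unsatisfied and unit — conflict.
That branch fails; take b11 = False instead.
The clause (b12) is unit, so b12 = True.
The clause (¬b22) is unit, so b22 = False.
The clause (b21) is unit, so b21 = True.
The clause (¬b31) is unit, so b31 = False.
The clause (b32) is unit, so b32 = True.
Now (¬b32) is unsatisfied and unit — conflict.
Both values of b11 lead to a conflict.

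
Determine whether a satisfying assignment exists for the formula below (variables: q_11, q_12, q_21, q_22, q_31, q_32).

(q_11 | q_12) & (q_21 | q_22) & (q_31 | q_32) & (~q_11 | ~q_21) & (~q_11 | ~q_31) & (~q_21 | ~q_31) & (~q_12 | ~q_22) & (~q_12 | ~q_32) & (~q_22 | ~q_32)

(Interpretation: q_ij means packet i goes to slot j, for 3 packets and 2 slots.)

No, unsatisfiable

Try q_11 = 1.
The clause (~q_21) is unit, so q_21 = 0.
The clause (q_22) is unit, so q_22 = 1.
The clause (~q_31) is unit, so q_31 = 0.
The clause (q_32) is unit, so q_32 = 1.
Now (~q_32) is unsatisfied and unit — conflict.
Undo q_11 and try q_11 = 0.
The clause (q_12) is unit, so q_12 = 1.
The clause (~q_22) is unit, so q_22 = 0.
The clause (q_21) is unit, so q_21 = 1.
The clause (~q_31) is unit, so q_31 = 0.
The clause (q_32) is unit, so q_32 = 1.
Now (~q_32) is unsatisfied and unit — conflict.
Neither q_11 = 1 nor q_11 = 0 works.
No assignment satisfies every clause.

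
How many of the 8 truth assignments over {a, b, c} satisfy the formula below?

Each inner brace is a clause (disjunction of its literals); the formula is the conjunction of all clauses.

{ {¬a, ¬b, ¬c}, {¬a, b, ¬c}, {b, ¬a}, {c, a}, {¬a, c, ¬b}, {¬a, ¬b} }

There are 2^3 = 8 truth assignments over (a, b, c).
Check each against the 6 clauses (columns in the order a, b, c):
  F F F  ✗ fails (c ∨ a)
  F F T  ✓ satisfies all
  F T F  ✗ fails (c ∨ a)
  F T T  ✓ satisfies all
  T F F  ✗ fails (b ∨ ¬a)
  T F T  ✗ fails (¬a ∨ b ∨ ¬c)
  T T F  ✗ fails (¬a ∨ c ∨ ¬b)
  T T T  ✗ fails (¬a ∨ ¬b ∨ ¬c)
2 of the 8 rows are models.

2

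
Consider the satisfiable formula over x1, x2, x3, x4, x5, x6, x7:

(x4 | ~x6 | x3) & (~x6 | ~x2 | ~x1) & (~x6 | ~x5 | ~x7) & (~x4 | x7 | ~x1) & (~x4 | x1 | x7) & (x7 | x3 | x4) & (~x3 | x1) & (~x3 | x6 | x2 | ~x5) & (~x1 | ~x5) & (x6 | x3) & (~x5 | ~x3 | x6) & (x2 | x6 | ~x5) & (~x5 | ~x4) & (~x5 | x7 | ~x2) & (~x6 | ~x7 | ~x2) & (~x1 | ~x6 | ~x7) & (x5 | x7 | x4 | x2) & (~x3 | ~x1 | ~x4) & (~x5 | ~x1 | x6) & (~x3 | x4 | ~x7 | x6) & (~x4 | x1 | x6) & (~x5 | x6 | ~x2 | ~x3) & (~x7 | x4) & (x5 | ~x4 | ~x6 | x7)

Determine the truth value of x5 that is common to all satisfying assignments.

False

Suppose x5 = 1.
(~x1) alone gives x1 = 0.
(~x3) alone gives x3 = 0.
(x6) alone gives x6 = 1.
(x4) alone gives x4 = 1.
That conflicts with the unit clause (~x4).
So every satisfying assignment has x5 = False.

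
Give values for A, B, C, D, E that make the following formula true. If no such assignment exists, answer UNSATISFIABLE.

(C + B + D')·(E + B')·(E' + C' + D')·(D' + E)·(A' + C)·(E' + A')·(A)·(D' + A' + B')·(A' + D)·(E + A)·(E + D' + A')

(A) alone gives A = 1.
(C) alone gives C = 1.
(E') alone gives E = 0.
(B') alone gives B = 0.
(D') alone gives D = 0.
But (D) is also a unit clause — contradiction.

UNSATISFIABLE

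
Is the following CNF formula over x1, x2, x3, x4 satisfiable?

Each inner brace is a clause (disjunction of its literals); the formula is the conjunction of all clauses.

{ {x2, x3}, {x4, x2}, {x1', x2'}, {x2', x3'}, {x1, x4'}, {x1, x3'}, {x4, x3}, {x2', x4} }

Branch on x2: set x2 = 0.
The clause (x3) is unit, so x3 = 1.
The clause (x4) is unit, so x4 = 1.
The clause (x1) is unit, so x1 = 1.
All clauses are satisfied.
A satisfying assignment: x1 ↦ 1,  x2 ↦ 0,  x3 ↦ 1,  x4 ↦ 1.

Yes, satisfiable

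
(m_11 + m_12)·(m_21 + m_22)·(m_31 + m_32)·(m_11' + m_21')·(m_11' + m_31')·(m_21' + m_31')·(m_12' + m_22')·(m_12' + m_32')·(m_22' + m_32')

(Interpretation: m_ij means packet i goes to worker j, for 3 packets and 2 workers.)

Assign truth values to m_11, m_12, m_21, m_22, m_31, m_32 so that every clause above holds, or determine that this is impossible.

UNSATISFIABLE

Case m_11 = 1:
From the singleton clause (m_21'), m_21 = 0.
From the singleton clause (m_22), m_22 = 1.
From the singleton clause (m_31'), m_31 = 0.
From the singleton clause (m_32), m_32 = 1.
Now (m_32') is unsatisfied and unit — conflict.
Backtrack on m_11: now try m_11 = 0.
From the singleton clause (m_12), m_12 = 1.
From the singleton clause (m_22'), m_22 = 0.
From the singleton clause (m_21), m_21 = 1.
From the singleton clause (m_31'), m_31 = 0.
From the singleton clause (m_32), m_32 = 1.
Now (m_32') is unsatisfied and unit — conflict.
Both values of m_11 lead to a conflict.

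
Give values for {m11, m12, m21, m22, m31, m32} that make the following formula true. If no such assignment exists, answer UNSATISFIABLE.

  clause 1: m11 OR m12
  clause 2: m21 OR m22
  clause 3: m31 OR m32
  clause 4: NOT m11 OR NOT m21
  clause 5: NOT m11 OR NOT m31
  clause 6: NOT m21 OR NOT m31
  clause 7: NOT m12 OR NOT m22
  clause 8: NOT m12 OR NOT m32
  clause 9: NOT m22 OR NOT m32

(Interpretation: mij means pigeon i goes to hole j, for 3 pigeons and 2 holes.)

Case m11 = true:
(NOT m21) alone gives m21 = false.
(m22) alone gives m22 = true.
(NOT m31) alone gives m31 = false.
(m32) alone gives m32 = true.
Now (NOT m32) is unsatisfied and unit — conflict.
That branch fails; take m11 = false instead.
(m12) alone gives m12 = true.
(NOT m22) alone gives m22 = false.
(m21) alone gives m21 = true.
(NOT m31) alone gives m31 = false.
(m32) alone gives m32 = true.
Now (NOT m32) is unsatisfied and unit — conflict.
Neither m11 = true nor m11 = false works.

UNSATISFIABLE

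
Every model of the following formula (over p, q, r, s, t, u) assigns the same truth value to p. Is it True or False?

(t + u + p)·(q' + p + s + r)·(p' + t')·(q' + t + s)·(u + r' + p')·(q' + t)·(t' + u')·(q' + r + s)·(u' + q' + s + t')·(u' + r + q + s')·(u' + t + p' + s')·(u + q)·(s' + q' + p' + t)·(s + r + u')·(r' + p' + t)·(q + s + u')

False

Suppose p = 1.
Unit clause (t') forces t = 0.
Unit clause (q') forces q = 0.
Unit clause (u) forces u = 1.
Unit clause (s') forces s = 0.
But (s) is also a unit clause — contradiction.
So every satisfying assignment has p = False.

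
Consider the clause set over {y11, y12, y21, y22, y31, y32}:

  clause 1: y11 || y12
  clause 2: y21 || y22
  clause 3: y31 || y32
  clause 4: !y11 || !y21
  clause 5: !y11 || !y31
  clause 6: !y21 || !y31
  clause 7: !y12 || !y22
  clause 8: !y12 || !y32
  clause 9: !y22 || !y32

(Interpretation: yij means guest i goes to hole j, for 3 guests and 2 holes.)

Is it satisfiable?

Try y11 = true.
(!y21) alone gives y21 = false.
(y22) alone gives y22 = true.
(!y31) alone gives y31 = false.
(y32) alone gives y32 = true.
That conflicts with the unit clause (!y32).
Undo y11 and try y11 = false.
(y12) alone gives y12 = true.
(!y22) alone gives y22 = false.
(y21) alone gives y21 = true.
(!y31) alone gives y31 = false.
(y32) alone gives y32 = true.
That conflicts with the unit clause (!y32).
Either choice for y11 ends in contradiction.
No assignment satisfies every clause.

No, unsatisfiable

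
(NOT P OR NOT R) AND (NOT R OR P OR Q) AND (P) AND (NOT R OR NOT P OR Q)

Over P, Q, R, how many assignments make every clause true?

2

There are 2^3 = 8 truth assignments over (P, Q, R).
Check each against the 4 clauses (columns in the order P, Q, R):
  F F F  ✗ fails (P)
  F F T  ✗ fails (NOT R OR P OR Q)
  F T F  ✗ fails (P)
  F T T  ✗ fails (P)
  T F F  ✓ satisfies all
  T F T  ✗ fails (NOT P OR NOT R)
  T T F  ✓ satisfies all
  T T T  ✗ fails (NOT P OR NOT R)
2 of the 8 rows are models.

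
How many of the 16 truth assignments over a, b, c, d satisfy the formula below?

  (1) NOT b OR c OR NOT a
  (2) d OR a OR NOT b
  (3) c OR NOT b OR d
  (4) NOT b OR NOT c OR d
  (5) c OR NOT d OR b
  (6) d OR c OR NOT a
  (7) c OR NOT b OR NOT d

7

There are 2^4 = 16 truth assignments over (a, b, c, d).
Check each against the 7 clauses (columns in the order a, b, c, d):
  F F F F  ✓ satisfies all
  F F F T  ✗ fails (c OR NOT d OR b)
  F F T F  ✓ satisfies all
  F F T T  ✓ satisfies all
  F T F F  ✗ fails (d OR a OR NOT b)
  F T F T  ✗ fails (c OR NOT b OR NOT d)
  F T T F  ✗ fails (d OR a OR NOT b)
  F T T T  ✓ satisfies all
  T F F F  ✗ fails (d OR c OR NOT a)
  T F F T  ✗ fails (c OR NOT d OR b)
  T F T F  ✓ satisfies all
  T F T T  ✓ satisfies all
  T T F F  ✗ fails (NOT b OR c OR NOT a)
  T T F T  ✗ fails (NOT b OR c OR NOT a)
  T T T F  ✗ fails (NOT b OR NOT c OR d)
  T T T T  ✓ satisfies all
7 of the 16 rows are models.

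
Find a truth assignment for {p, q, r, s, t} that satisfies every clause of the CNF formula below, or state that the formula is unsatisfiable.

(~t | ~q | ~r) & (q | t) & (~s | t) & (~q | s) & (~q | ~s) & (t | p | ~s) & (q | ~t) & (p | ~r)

UNSATISFIABLE

Branch on q: set q = 1.
From the singleton clause (s), s = 1.
Now (~s) is unsatisfied and unit — conflict.
Backtrack on q: now try q = 0.
From the singleton clause (t), t = 1.
Now (~t) is unsatisfied and unit — conflict.
Both values of q lead to a conflict.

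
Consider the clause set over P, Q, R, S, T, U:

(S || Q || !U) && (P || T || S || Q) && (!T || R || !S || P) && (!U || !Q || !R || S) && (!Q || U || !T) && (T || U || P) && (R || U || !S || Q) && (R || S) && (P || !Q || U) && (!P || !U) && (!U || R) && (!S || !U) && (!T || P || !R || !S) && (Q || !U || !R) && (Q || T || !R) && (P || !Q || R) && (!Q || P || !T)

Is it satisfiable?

Satisfiable

Suppose R = true.
Suppose P = true.
(!U) alone gives U = false.
Suppose Q = false.
(T) alone gives T = true.
Every clause is now satisfied; S is unconstrained.
A satisfying assignment: P ↦ true, Q ↦ false, R ↦ true, S ↦ true, T ↦ true, U ↦ false.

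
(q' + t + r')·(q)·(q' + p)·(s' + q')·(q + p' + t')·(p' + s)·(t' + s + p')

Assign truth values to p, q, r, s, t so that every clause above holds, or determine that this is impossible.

UNSATISFIABLE

Unit clause (q) forces q = 1.
Unit clause (p) forces p = 1.
Unit clause (s') forces s = 0.
That conflicts with the unit clause (s).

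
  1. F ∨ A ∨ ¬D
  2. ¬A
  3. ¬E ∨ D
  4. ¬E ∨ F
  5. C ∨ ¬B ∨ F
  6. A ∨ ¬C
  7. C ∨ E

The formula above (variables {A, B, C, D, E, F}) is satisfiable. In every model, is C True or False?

Suppose C = True.
(¬A) alone gives A = False.
That conflicts with the unit clause (A).
So every satisfying assignment has C = False.

False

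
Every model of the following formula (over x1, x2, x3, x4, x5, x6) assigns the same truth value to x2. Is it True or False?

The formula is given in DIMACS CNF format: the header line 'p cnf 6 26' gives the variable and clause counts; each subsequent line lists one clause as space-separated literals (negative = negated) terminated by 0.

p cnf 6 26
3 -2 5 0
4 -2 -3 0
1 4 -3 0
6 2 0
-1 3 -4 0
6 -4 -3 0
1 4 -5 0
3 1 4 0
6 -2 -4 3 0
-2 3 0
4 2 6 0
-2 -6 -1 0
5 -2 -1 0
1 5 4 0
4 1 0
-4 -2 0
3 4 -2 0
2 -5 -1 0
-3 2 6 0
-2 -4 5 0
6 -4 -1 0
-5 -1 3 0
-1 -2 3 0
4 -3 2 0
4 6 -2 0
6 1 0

False

Suppose x2 = True.
From the singleton clause (x3), x3 = True.
From the singleton clause (x4), x4 = True.
But (¬x4) is also a unit clause — contradiction.
So every satisfying assignment has x2 = False.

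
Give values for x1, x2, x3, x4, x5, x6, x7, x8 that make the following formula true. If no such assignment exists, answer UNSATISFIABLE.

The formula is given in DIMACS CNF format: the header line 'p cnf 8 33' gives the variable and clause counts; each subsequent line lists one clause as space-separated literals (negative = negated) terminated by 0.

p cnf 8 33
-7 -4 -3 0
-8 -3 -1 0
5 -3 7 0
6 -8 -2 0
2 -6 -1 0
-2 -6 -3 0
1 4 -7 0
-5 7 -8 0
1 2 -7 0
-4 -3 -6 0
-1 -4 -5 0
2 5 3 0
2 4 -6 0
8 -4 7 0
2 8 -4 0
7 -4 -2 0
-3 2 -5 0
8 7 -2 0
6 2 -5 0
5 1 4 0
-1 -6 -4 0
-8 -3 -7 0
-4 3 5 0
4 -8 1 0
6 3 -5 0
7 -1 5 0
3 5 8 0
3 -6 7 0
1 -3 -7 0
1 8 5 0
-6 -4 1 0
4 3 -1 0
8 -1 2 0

x1 ↦ True,  x2 ↦ True,  x3 ↦ True,  x4 ↦ False,  x5 ↦ True,  x6 ↦ False,  x7 ↦ True,  x8 ↦ False

Branch on x7: set x7 = True.
Branch on x4: set x4 = False.
From the singleton clause (x1), x1 = True.
From the singleton clause (x3), x3 = True.
From the singleton clause (¬x8), x8 = False.
From the singleton clause (x2), x2 = True.
From the singleton clause (¬x6), x6 = False.
Every clause is now satisfied; x5 is unconstrained.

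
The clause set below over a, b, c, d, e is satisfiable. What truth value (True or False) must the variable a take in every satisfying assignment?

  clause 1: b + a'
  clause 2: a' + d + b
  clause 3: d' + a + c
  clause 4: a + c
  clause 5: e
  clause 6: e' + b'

Suppose a = 1.
The clause (b) is unit, so b = 1.
The clause (e) is unit, so e = 1.
Now (e') is unsatisfied and unit — conflict.
So every satisfying assignment has a = False.

False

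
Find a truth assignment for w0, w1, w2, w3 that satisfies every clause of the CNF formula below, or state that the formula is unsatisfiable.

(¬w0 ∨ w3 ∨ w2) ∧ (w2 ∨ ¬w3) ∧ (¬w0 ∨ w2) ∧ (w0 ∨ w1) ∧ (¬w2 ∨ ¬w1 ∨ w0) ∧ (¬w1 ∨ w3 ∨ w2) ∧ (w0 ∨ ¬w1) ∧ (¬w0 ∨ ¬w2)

UNSATISFIABLE

Case w2 = True:
Unit clause (¬w0) forces w0 = False.
Unit clause (w1) forces w1 = True.
That conflicts with the unit clause (¬w1).
That branch fails; take w2 = False instead.
Unit clause (¬w3) forces w3 = False.
Unit clause (¬w0) forces w0 = False.
Unit clause (w1) forces w1 = True.
That conflicts with the unit clause (¬w1).
Neither w2 = True nor w2 = False works.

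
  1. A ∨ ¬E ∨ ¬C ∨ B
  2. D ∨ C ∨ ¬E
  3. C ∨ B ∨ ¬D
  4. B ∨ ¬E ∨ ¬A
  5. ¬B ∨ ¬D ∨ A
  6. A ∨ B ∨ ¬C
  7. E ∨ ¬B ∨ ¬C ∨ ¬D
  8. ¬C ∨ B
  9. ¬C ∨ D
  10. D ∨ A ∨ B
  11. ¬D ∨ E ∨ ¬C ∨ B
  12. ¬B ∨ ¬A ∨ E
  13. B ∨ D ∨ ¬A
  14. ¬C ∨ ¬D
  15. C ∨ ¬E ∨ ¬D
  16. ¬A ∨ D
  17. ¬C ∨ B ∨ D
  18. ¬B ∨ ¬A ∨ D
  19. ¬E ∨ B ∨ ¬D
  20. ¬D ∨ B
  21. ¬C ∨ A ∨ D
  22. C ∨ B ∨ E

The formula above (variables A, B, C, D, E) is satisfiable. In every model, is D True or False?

Suppose D = True.
Unit clause (¬C) forces C = False.
Unit clause (B) forces B = True.
Unit clause (A) forces A = True.
Unit clause (E) forces E = True.
Now (¬E) is unsatisfied and unit — conflict.
So every satisfying assignment has D = False.

False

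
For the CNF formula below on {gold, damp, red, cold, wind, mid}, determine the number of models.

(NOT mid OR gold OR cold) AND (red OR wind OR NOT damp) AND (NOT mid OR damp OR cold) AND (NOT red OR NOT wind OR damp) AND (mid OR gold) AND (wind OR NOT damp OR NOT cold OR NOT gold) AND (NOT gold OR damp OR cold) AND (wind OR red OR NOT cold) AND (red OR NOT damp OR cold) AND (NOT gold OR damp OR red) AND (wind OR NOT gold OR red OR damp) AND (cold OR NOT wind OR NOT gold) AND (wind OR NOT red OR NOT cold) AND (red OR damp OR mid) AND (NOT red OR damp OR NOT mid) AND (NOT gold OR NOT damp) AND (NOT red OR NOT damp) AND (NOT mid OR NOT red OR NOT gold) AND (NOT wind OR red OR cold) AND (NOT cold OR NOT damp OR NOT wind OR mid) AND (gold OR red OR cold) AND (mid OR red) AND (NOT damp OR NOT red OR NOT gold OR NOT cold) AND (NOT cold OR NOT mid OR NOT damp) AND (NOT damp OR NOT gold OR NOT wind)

1

There are 2^6 = 64 truth assignments over (gold, damp, red, cold, wind, mid).
Split on wind. With wind = true, the clauses containing wind are satisfied and NOT wind drops from the rest; 1 of the 2^5 = 32 assignments to the other variables satisfy what remains.
With wind = false, by the same count on the reduced clause set, 0 assignments work.
(One model: gold=F, damp=F, red=F, cold=T, wind=T, mid=T.)
Total: 1 + 0 = 1.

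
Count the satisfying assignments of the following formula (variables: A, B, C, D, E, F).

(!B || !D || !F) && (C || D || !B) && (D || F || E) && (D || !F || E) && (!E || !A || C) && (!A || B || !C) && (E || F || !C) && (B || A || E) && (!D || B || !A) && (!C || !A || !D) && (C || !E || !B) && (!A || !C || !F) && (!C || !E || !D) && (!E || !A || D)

10

There are 2^6 = 64 truth assignments over (A, B, C, D, E, F).
Split on A. With A = true, the clauses containing A are satisfied and !A drops from the rest; 1 of the 2^5 = 32 assignments to the other variables satisfy what remains.
With A = false, by the same count on the reduced clause set, 9 assignments work.
(One model: A=F, B=F, C=F, D=F, E=T, F=F.)
Total: 1 + 9 = 10.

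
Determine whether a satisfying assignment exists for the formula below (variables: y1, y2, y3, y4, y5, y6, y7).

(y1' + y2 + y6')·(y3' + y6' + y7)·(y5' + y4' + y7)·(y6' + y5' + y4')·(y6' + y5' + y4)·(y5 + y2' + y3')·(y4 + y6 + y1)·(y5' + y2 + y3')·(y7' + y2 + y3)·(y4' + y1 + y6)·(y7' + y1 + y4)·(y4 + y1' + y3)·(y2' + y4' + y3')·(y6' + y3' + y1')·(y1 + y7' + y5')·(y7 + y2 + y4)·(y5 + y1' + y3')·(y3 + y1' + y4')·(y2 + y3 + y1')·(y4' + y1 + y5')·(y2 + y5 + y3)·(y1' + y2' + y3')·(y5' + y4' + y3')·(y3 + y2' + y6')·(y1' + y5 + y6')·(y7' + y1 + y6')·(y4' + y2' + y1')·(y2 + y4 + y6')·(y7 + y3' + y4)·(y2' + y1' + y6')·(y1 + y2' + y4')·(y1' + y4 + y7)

No

Suppose y1 = 0.
Suppose y4 = 1.
(y6) alone gives y6 = 1.
(y5') alone gives y5 = 0.
(y7') alone gives y7 = 0.
(y3') alone gives y3 = 0.
(y2) alone gives y2 = 1.
But (y2') is also a unit clause — contradiction.
So y4 must be the other value — set y4 = 0.
(y6) alone gives y6 = 1.
(y5') alone gives y5 = 0.
(y7') alone gives y7 = 0.
(y3') alone gives y3 = 0.
(y2) alone gives y2 = 1.
But (y2') is also a unit clause — contradiction.
Both values of y4 lead to a conflict.
So y1 must be the other value — set y1 = 1.
Suppose y2 = 1.
(y3') alone gives y3 = 0.
(y4) alone gives y4 = 1.
But (y4') is also a unit clause — contradiction.
So y2 must be the other value — set y2 = 0.
(y6') alone gives y6 = 0.
(y3) alone gives y3 = 1.
(y5') alone gives y5 = 0.
But (y5) is also a unit clause — contradiction.
Both values of y2 lead to a conflict.
Both values of y1 lead to a conflict.
No assignment satisfies every clause.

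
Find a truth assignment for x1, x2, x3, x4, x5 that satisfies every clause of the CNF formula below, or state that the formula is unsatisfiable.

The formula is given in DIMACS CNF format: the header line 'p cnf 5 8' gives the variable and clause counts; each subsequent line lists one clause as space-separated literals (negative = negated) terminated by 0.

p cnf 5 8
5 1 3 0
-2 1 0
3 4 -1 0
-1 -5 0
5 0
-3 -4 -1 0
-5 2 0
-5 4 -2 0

UNSATISFIABLE

The clause (x5) is unit, so x5 = True.
The clause (¬x1) is unit, so x1 = False.
The clause (¬x2) is unit, so x2 = False.
Now (x2) is unsatisfied and unit — conflict.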